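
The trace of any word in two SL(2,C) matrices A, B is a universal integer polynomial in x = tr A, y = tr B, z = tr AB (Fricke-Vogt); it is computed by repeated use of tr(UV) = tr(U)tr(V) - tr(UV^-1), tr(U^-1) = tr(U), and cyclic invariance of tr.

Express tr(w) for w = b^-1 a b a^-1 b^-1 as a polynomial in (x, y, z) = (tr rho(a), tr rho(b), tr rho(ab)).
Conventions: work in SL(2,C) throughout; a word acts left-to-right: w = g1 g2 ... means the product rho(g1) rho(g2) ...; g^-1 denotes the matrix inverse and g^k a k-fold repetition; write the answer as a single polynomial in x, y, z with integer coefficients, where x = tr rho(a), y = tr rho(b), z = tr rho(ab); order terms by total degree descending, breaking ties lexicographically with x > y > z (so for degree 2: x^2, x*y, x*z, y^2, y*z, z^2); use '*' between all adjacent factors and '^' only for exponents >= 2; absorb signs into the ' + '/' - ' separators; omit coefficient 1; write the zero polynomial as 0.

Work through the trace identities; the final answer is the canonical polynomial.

tr(b^-1 a) = tr(a) tr(b) - tr(a b) = x*y - z
next, tr(a b a) = tr(a) tr(b a) - tr(b) = x*z - y
tr(a b a b) = tr(b a) tr(b a) - tr(1) = z^2 - 2
next, tr(a b a b^-1) = tr(a b a) tr(b) - tr(a b a b) = x*y*z - y^2 - z^2 + 2
tr(b^-2 a b a) = tr(a b a b^-1) tr(b) - tr(a b a) = x*y^2*z - y^3 - y*z^2 - x*z + 3*y
next, tr(b^-1 a b a^-1 b^-1) = tr(b^-2 a b) tr(a) - tr(b^-2 a b a) = -x*y^2*z + x^2*y + y^3 + y*z^2 - 3*y

-x*y^2*z + x^2*y + y^3 + y*z^2 - 3*y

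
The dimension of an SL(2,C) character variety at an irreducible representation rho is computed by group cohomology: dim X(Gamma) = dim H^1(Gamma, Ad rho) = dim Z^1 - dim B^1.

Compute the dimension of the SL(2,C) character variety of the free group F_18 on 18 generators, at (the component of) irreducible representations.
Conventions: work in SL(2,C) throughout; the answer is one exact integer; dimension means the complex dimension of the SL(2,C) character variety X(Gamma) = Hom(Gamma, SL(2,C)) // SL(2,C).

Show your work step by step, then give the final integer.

51

Here Gamma is free of rank 18 — no relator constrains a cocycle.
So Z^1 = (sl_2)^18 in full: dim Z^1 = 54.
At an irreducible rho the centralizer of the image in sl_2 is 0, so the coboundary map sl_2 -> Z^1 is injective: dim B^1 = 3.
dim X = dim H^1 = dim Z^1 - dim B^1 = 54 - 3 = 51.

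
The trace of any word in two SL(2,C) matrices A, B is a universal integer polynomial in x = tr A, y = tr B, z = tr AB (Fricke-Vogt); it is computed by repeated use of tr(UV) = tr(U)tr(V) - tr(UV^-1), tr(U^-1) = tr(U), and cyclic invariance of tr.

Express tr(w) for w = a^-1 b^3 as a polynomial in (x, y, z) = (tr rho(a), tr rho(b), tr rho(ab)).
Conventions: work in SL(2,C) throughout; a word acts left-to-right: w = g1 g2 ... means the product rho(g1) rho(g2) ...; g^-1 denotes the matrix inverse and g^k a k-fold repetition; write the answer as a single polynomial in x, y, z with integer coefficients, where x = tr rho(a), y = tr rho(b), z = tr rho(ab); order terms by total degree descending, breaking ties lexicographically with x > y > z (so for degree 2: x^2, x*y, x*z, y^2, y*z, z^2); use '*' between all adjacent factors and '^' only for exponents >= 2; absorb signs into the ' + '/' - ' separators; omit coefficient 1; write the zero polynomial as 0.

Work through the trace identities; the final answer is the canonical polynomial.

tr(b^2) = tr(b) * tr(b) - tr(1)   [square of b] = y^2 - 2
tr(b^3) = tr(b) * tr(b^2) - tr(b)   [square of b] = y^3 - 3*y
tr(b a b) = tr(b) * tr(a b) - tr(a)   [square of b] = y*z - x
tr(b^3 a) = tr(b) * tr(b a b) - tr(b a)   [square of b] = y^2*z - x*y - z
tr(a^-1 b^3) = tr(b^3) * tr(a) - tr(b^3 a)   [inverse elimination on a] = x*y^3 - y^2*z - 2*x*y + z

x*y^3 - y^2*z - 2*x*y + z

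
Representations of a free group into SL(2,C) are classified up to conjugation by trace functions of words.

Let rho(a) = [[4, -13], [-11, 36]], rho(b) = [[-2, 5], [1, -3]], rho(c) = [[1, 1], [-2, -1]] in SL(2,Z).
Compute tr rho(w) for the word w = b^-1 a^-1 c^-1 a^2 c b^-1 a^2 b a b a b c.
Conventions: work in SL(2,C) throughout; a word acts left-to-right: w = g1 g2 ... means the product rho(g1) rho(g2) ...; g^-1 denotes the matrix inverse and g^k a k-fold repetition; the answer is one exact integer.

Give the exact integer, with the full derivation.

rho(b^-1) = [[-3, -5], [-1, -2]]
... * rho(a^-1) = [[36, 13], [11, 4]]  ->  [[-163, -59], [-58, -21]]
... * rho(c^-1) = [[-1, -1], [2, 1]]  ->  [[45, 104], [16, 37]]
... * rho(a) = [[4, -13], [-11, 36]]  ->  [[-964, 3159], [-343, 1124]]
... * rho(a) = [[4, -13], [-11, 36]]  ->  [[-38605, 126256], [-13736, 44923]]
... * rho(c) = [[1, 1], [-2, -1]]  ->  [[-291117, -164861], [-103582, -58659]]
... * rho(b^-1) = [[-3, -5], [-1, -2]]  ->  [[1038212, 1785307], [369405, 635228]]
... * rho(a) = [[4, -13], [-11, 36]]  ->  [[-15485529, 50774296], [-5509888, 18065943]]
... * rho(a) = [[4, -13], [-11, 36]]  ->  [[-620459372, 2029186533], [-220764925, 722002492]]
... * rho(b) = [[-2, 5], [1, -3]]  ->  [[3270105277, -9189856459], [1163532342, -3269832101]]
... * rho(a) = [[4, -13], [-11, 36]]  ->  [[114168842157, -373346201125], [40622282479, -132839876082]]
... * rho(b) = [[-2, 5], [1, -3]]  ->  [[-601683885439, 1690882814160], [-214084441040, 601631040641]]
... * rho(a) = [[4, -13], [-11, 36]]  ->  [[-21006446497516, 68693671820467], [-7474279211211, 24441815196596]]
... * rho(b) = [[-2, 5], [1, -3]]  ->  [[110706564815499, -311113247948981], [39390373619018, -110696841645843]]
... * rho(c) = [[1, 1], [-2, -1]]  ->  [[732933060713461, 421819812764480], [260784056910704, 150087215264861]]
tr = 732933060713461 + 150087215264861 = 883020275978322

883020275978322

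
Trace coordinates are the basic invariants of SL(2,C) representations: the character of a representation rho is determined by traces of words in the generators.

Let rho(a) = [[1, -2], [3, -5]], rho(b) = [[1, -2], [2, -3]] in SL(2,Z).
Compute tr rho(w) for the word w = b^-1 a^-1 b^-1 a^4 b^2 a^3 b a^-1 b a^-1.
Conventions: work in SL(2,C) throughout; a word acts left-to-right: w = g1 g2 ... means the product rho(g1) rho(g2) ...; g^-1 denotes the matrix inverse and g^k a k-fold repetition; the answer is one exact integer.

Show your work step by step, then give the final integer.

328402

rho(b^-1) = [[-3, 2], [-2, 1]]
... * rho(a^-1) = [[-5, 2], [-3, 1]]  ->  [[9, -4], [7, -3]]
... * rho(b^-1) = [[-3, 2], [-2, 1]]  ->  [[-19, 14], [-15, 11]]
... * rho(a) = [[1, -2], [3, -5]]  ->  [[23, -32], [18, -25]]
... * rho(a) = [[1, -2], [3, -5]]  ->  [[-73, 114], [-57, 89]]
... * rho(a) = [[1, -2], [3, -5]]  ->  [[269, -424], [210, -331]]
... * rho(a) = [[1, -2], [3, -5]]  ->  [[-1003, 1582], [-783, 1235]]
... * rho(b) = [[1, -2], [2, -3]]  ->  [[2161, -2740], [1687, -2139]]
... * rho(b) = [[1, -2], [2, -3]]  ->  [[-3319, 3898], [-2591, 3043]]
... * rho(a) = [[1, -2], [3, -5]]  ->  [[8375, -12852], [6538, -10033]]
... * rho(a) = [[1, -2], [3, -5]]  ->  [[-30181, 47510], [-23561, 37089]]
... * rho(a) = [[1, -2], [3, -5]]  ->  [[112349, -177188], [87706, -138323]]
... * rho(b) = [[1, -2], [2, -3]]  ->  [[-242027, 306866], [-188940, 239557]]
... * rho(a^-1) = [[-5, 2], [-3, 1]]  ->  [[289537, -177188], [226029, -138323]]
... * rho(b) = [[1, -2], [2, -3]]  ->  [[-64839, -47510], [-50617, -37089]]
... * rho(a^-1) = [[-5, 2], [-3, 1]]  ->  [[466725, -177188], [364352, -138323]]
tr = 466725 + -138323 = 328402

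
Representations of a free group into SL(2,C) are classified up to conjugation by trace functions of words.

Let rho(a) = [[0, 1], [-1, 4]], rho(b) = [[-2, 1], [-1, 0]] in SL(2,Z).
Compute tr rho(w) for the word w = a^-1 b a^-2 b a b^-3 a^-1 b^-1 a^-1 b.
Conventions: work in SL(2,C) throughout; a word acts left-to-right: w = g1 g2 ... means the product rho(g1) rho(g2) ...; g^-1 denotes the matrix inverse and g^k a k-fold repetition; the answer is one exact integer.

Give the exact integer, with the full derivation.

rho(a^-1) = [[4, -1], [1, 0]]
... * rho(b) = [[-2, 1], [-1, 0]]  ->  [[-7, 4], [-2, 1]]
... * rho(a^-1) = [[4, -1], [1, 0]]  ->  [[-24, 7], [-7, 2]]
... * rho(a^-1) = [[4, -1], [1, 0]]  ->  [[-89, 24], [-26, 7]]
... * rho(b) = [[-2, 1], [-1, 0]]  ->  [[154, -89], [45, -26]]
... * rho(a) = [[0, 1], [-1, 4]]  ->  [[89, -202], [26, -59]]
... * rho(b^-1) = [[0, -1], [1, -2]]  ->  [[-202, 315], [-59, 92]]
... * rho(b^-1) = [[0, -1], [1, -2]]  ->  [[315, -428], [92, -125]]
... * rho(b^-1) = [[0, -1], [1, -2]]  ->  [[-428, 541], [-125, 158]]
... * rho(a^-1) = [[4, -1], [1, 0]]  ->  [[-1171, 428], [-342, 125]]
... * rho(b^-1) = [[0, -1], [1, -2]]  ->  [[428, 315], [125, 92]]
... * rho(a^-1) = [[4, -1], [1, 0]]  ->  [[2027, -428], [592, -125]]
... * rho(b) = [[-2, 1], [-1, 0]]  ->  [[-3626, 2027], [-1059, 592]]
tr = -3626 + 592 = -3034

-3034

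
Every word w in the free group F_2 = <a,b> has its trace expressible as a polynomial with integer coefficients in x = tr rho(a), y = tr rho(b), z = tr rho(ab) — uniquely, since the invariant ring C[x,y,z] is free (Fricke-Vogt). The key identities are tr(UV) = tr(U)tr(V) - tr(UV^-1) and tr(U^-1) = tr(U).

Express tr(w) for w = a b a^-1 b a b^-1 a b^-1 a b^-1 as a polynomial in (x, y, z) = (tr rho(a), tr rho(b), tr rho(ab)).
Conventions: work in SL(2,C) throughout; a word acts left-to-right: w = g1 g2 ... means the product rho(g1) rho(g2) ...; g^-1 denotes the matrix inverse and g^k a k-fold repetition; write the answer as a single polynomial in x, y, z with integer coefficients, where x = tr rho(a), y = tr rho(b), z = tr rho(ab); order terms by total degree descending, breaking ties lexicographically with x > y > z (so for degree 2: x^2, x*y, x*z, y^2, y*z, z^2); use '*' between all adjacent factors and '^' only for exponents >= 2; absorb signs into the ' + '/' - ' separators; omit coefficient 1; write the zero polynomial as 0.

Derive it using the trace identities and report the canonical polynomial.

next, tr(b^2 a) = tr(b)*tr(a b) - tr(a) = y*z - x
next, tr(b^2) = tr(b)*tr(b) - tr(1) = y^2 - 2
tr(a b^2 a) = tr(a)*tr(b^2 a) - tr(b^2) = x*y*z - x^2 - y^2 + 2
next, tr(a b^2 a^2) = tr(a)*tr(a b^2 a) - tr(a b^2) = x^2*y*z - x^3 - x*y^2 - y*z + 3*x
tr(b a^4 b) = tr(a)*tr(a b^2 a^2) - tr(a b^2 a) = x^3*y*z - x^4 - x^2*y^2 - 2*x*y*z + 4*x^2 + y^2 - 2
tr(b a b a) = tr(b a)*tr(b a) - tr(1)   [split at repeated b] = z^2 - 2
tr(b a b a^2) = tr(a)*tr(b a b a) - tr(b a b) = x*z^2 - y*z - x
next, tr(b a b a^3) = tr(a)*tr(b a b a^2) - tr(b a b a) = x^2*z^2 - x*y*z - x^2 - z^2 + 2
tr(b a^4 b a) = tr(a)*tr(b a b a^3) - tr(b a b a^2) = x^3*z^2 - x^2*y*z - x^3 - 2*x*z^2 + y*z + 3*x
and tr(a^2 b a^-1 b a^2) = tr(b a^4 b)*tr(a) - tr(b a^4 b a) = x^4*y*z - x^5 - x^3*y^2 - x^3*z^2 - x^2*y*z + 5*x^3 + x*y^2 + 2*x*z^2 - y*z - 5*x
tr(a b a) = tr(a)*tr(b a) - tr(b) = x*z - y
tr(b^2 a b a) = tr(b)*tr(a b a b) - tr(a b a) = y*z^2 - x*z - y
next, tr(b^2 a b) = tr(b)*tr(a b^2) - tr(a b) = y^2*z - x*y - z
tr(b a^2 b^2 a) = tr(a)*tr(b^2 a b a) - tr(b^2 a b) = x*y*z^2 - x^2*z - y^2*z + z
tr(b a^2 b^2) = tr(b)*tr(b a^2 b) - tr(b a^2) = x*y^2*z - x^2*y - y^3 - x*z + 3*y
next, tr(b a^2 b a^2 b) = tr(a)*tr(b a^2 b^2 a) - tr(b a^2 b^2) = x^2*y*z^2 - x^3*z - 2*x*y^2*z + x^2*y + y^3 + 2*x*z - 3*y
tr(b a b a b a) = tr(a b)*tr(a b a b) - tr(a^-1 b^-1)   [split at repeated a] = z^3 - 3*z
and tr(b a b a^2 b a) = tr(a)*tr(b a b a b a) - tr(b a b a b) = x*z^3 - y*z^2 - 2*x*z + y
and tr(b a^2 b a^2 b a) = tr(a)*tr(b a b a^2 b a) - tr(b a b a^2 b) = x^2*z^3 - 2*x*y*z^2 - x^2*z + y^2*z + x*y - z
tr(a^2 b a^-1 b a^2 b) = tr(b a^2 b a^2 b)*tr(a) - tr(b a^2 b a^2 b a) = x^3*y*z^2 - x^4*z - 2*x^2*y^2*z - x^2*z^3 + x^3*y + x*y^3 + 2*x*y*z^2 + 3*x^2*z - y^2*z - 4*x*y + z
tr(a b^-1 a^2 b a^-1 b a) = tr(a^2 b a^-1 b a^2)*tr(b) - tr(a^2 b a^-1 b a^2 b) = x^4*y^2*z - x^5*y - x^3*y^3 - 2*x^3*y*z^2 + x^4*z + x^2*y^2*z + x^2*z^3 + 4*x^3*y - 3*x^2*z - x*y - z
tr(b a^3) = tr(a)*tr(a b a) - tr(a b) = x^2*z - x*y - z
and tr(a b a^3) = tr(a)*tr(b a^3) - tr(b a^2) = x^3*z - x^2*y - 2*x*z + y
tr(b a b a^3 b) = tr(b)*tr(a b a^3 b) - tr(a b a^3) = x^2*y*z^2 - x^3*z - x*y^2*z - y*z^2 + 2*x*z + y
and tr(b a b a^3 b a) = tr(a)*tr(b a b a b a^2) - tr(b a b a b a) = x^2*z^3 - x*y*z^2 - 2*x^2*z - z^3 + x*y + 3*z
and tr(a^2 b a^-1 b a b a) = tr(b a b a^3 b)*tr(a) - tr(b a b a^3 b a) = x^3*y*z^2 - x^4*z - x^2*y^2*z - x^2*z^3 + 4*x^2*z + z^3 - 3*z
next, tr(b^2 a b a b a) = tr(b)*tr(a b a b a b) - tr(a b a b a) = y*z^3 - x*z^2 - 2*y*z + x
tr(b^2 a b a b) = tr(b)*tr(b a b a b) - tr(b a b a) = y^2*z^2 - x*y*z - y^2 - z^2 + 2
tr(b a b a b a^2 b) = tr(a)*tr(b^2 a b a b a) - tr(b^2 a b a b) = x*y*z^3 - x^2*z^2 - y^2*z^2 - x*y*z + x^2 + y^2 + z^2 - 2
and tr(b a b a b a b a) = tr(a b)*tr(a b a b a b) - tr(a^-1 b^-1 a^-1 b^-1)   [split at repeated a] = z^4 - 4*z^2 + 2
and tr(b a b a b a^2 b a) = tr(a)*tr(b a b a b a b a) - tr(b a b a b a b) = x*z^4 - y*z^3 - 3*x*z^2 + 2*y*z + x
tr(a^2 b a^-1 b a b a b) = tr(b a b a b a^2 b)*tr(a) - tr(b a b a b a^2 b a) = x^2*y*z^3 - x^3*z^2 - x*y^2*z^2 - x*z^4 - x^2*y*z + y*z^3 + x^3 + x*y^2 + 4*x*z^2 - 2*y*z - 3*x
tr(a b^-1 a^2 b a^-1 b a b) = tr(a^2 b a^-1 b a b a)*tr(b) - tr(a^2 b a^-1 b a b a b) = x^3*y^2*z^2 - x^4*y*z - x^2*y^3*z - 2*x^2*y*z^3 + x^3*z^2 + x*y^2*z^2 + x*z^4 + 5*x^2*y*z - x^3 - x*y^2 - 4*x*z^2 - y*z + 3*x
tr(a b a^-1 b a b^-1 a b^-1 a) = tr(a b^-1 a^2 b a^-1 b a)*tr(b) - tr(a b^-1 a^2 b a^-1 b a b) = x^4*y^3*z - x^5*y^2 - x^3*y^4 - 3*x^3*y^2*z^2 + 2*x^4*y*z + 2*x^2*y^3*z + 3*x^2*y*z^3 + 4*x^3*y^2 - x^3*z^2 - x*y^2*z^2 - x*z^4 - 8*x^2*y*z + x^3 + 4*x*z^2 - 3*x
tr(b a b^2 a^2) = tr(b)*tr(a^2 b a b) - tr(a^2 b a) = x*y*z^2 - x^2*z - y^2*z + z
next, tr(a^2 b a b^2 a) = tr(a)*tr(b a b^2 a^2) - tr(b a b^2 a) = x^2*y*z^2 - x^3*z - x*y^2*z - y*z^2 + 2*x*z + y
tr(a b a^2 b a) = tr(a)*tr(b a^2 b a) - tr(b a^2 b) = x^2*z^2 - 2*x*y*z + y^2 - 2
and tr(a^2 b a b^2 a b) = tr(b)*tr(a b a^2 b a b) - tr(a b a^2 b a) = x*y*z^3 - x^2*z^2 - y^2*z^2 + 2
tr(b a b^-1 a^2 b a b) = tr(a^2 b a b^2 a)*tr(b) - tr(a^2 b a b^2 a b) = x^2*y^2*z^2 - x^3*y*z - x*y^3*z - x*y*z^3 + x^2*z^2 + 2*x*y*z + y^2 - 2
and tr(b a b^-1 a^2 b a b a) = tr(a^2 b a b a b a)*tr(b) - tr(a^2 b a b a b a b) = x^2*y*z^3 - x*y^2*z^2 - x*z^4 - 2*x^2*y*z + x*y^2 + 3*x*z^2 + y*z - x
and tr(a b a b a^-1 b a b^-1 a) = tr(b a b^-1 a^2 b a b)*tr(a) - tr(b a b^-1 a^2 b a b a) = x^3*y^2*z^2 - x^4*y*z - x^2*y^3*z - 2*x^2*y*z^3 + x^3*z^2 + x*y^2*z^2 + x*z^4 + 4*x^2*y*z - 3*x*z^2 - y*z - x
tr(a b a b a b^2 a) = tr(b)*tr(a^2 b a b a b) - tr(a^2 b a b a) = x*y*z^3 - x^2*z^2 - y^2*z^2 - x*y*z + x^2 + y^2 + z^2 - 2
tr(a b a b a b^2 a b) = tr(b)*tr(a b a b a b a b) - tr(a b a b a b a) = y*z^4 - x*z^3 - 3*y*z^2 + 2*x*z + y
next, tr(b a b^-1 a b a b a b) = tr(a b a b a b^2 a)*tr(b) - tr(a b a b a b^2 a b) = x*y^2*z^3 - x^2*y*z^2 - y^3*z^2 - y*z^4 - x*y^2*z + x*z^3 + x^2*y + y^3 + 4*y*z^2 - 2*x*z - 3*y
next, tr(a b a b a b a b a b) = tr(a b a b a b a b)*tr(a b) - tr(b a b a b a)   [split at repeated a] = z^5 - 5*z^3 + 5*z
next, tr(b a b^-1 a b a b a b a) = tr(a b a b a b a b a)*tr(b) - tr(a b a b a b a b a b) = x*y*z^4 - y^2*z^3 - z^5 - 3*x*y*z^2 + 2*y^2*z + 5*z^3 + x*y - 5*z
tr(a b a b a^-1 b a b^-1 a b) = tr(b a b^-1 a b a b a b)*tr(a) - tr(b a b^-1 a b a b a b a) = x^2*y^2*z^3 - x^3*y*z^2 - x*y^3*z^2 - 2*x*y*z^4 - x^2*y^2*z + x^2*z^3 + y^2*z^3 + z^5 + x^3*y + x*y^3 + 7*x*y*z^2 - 2*x^2*z - 2*y^2*z - 5*z^3 - 4*x*y + 5*z
next, tr(a b a^-1 b a b^-1 a b^-1 a b) = tr(a b a b a^-1 b a b^-1 a)*tr(b) - tr(a b a b a^-1 b a b^-1 a b) = x^3*y^3*z^2 - x^4*y^2*z - x^2*y^4*z - 3*x^2*y^2*z^3 + 2*x^3*y*z^2 + 2*x*y^3*z^2 + 3*x*y*z^4 + 5*x^2*y^2*z - x^2*z^3 - y^2*z^3 - z^5 - x^3*y - x*y^3 - 10*x*y*z^2 + 2*x^2*z + y^2*z + 5*z^3 + 3*x*y - 5*z
tr(a b a^-1 b a b^-1 a b^-1 a b^-1) = tr(a b a^-1 b a b^-1 a b^-1 a)*tr(b) - tr(a b a^-1 b a b^-1 a b^-1 a b) = x^4*y^4*z - x^5*y^3 - x^3*y^5 - 4*x^3*y^3*z^2 + 3*x^4*y^2*z + 3*x^2*y^4*z + 6*x^2*y^2*z^3 + 4*x^3*y^3 - 3*x^3*y*z^2 - 3*x*y^3*z^2 - 4*x*y*z^4 - 13*x^2*y^2*z + x^2*z^3 + y^2*z^3 + z^5 + 2*x^3*y + x*y^3 + 14*x*y*z^2 - 2*x^2*z - y^2*z - 5*z^3 - 6*x*y + 5*z

x^4*y^4*z - x^5*y^3 - x^3*y^5 - 4*x^3*y^3*z^2 + 3*x^4*y^2*z + 3*x^2*y^4*z + 6*x^2*y^2*z^3 + 4*x^3*y^3 - 3*x^3*y*z^2 - 3*x*y^3*z^2 - 4*x*y*z^4 - 13*x^2*y^2*z + x^2*z^3 + y^2*z^3 + z^5 + 2*x^3*y + x*y^3 + 14*x*y*z^2 - 2*x^2*z - y^2*z - 5*z^3 - 6*x*y + 5*z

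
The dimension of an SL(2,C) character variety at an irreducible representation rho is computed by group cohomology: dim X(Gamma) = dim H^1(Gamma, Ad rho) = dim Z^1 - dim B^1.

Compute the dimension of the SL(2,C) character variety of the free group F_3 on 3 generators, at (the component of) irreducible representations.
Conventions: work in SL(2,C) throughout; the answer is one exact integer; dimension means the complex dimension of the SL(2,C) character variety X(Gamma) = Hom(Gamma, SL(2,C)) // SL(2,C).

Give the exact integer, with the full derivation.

The free group F_3: 3 generators, no relators.
Z^1(Gamma, Ad rho) = (sl_2)^3: a cocycle is a free choice of one sl_2 vector per generator, so dim Z^1 = 3*3 = 9.
Irreducibility makes the coboundary map sl_2 -> Z^1 injective (trivial centralizer), so dim B^1 = 3.
dim H^1 = 9 - 3 = 6, which is dim X.

6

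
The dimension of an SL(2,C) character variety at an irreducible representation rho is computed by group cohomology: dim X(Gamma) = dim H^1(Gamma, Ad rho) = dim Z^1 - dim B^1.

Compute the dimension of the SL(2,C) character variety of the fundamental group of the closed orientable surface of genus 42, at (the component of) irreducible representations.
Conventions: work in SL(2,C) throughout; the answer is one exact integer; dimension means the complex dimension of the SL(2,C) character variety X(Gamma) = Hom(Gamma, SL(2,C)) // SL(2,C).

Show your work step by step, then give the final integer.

246

pi_1 of the closed genus-42 surface has 84 generators bound by the single product-of-commutators relator.
Unconstrained cocycle data is one sl_2 vector per generator (252 dimensions), cut by the relator condition d_2(z) = 0.
d_2 is surjective at irreducible rho (its cokernel H^2 is dual to H^0 = 0), so dim Z^1 = 252 - 3 = 249.
As always at irreducible rho, dim B^1 = 3.
dim H^1 = 249 - 3 = 246 = dim X.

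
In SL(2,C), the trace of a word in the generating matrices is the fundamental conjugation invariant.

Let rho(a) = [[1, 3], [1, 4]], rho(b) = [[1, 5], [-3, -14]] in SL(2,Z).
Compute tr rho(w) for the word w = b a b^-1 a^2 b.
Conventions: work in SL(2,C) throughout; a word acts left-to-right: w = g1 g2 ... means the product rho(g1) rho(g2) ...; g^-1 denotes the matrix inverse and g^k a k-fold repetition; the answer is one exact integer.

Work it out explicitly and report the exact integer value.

-12011

rho(b) = [[1, 5], [-3, -14]]
... * rho(a) = [[1, 3], [1, 4]]  ->  [[6, 23], [-17, -65]]
... * rho(b^-1) = [[-14, -5], [3, 1]]  ->  [[-15, -7], [43, 20]]
... * rho(a) = [[1, 3], [1, 4]]  ->  [[-22, -73], [63, 209]]
... * rho(a) = [[1, 3], [1, 4]]  ->  [[-95, -358], [272, 1025]]
... * rho(b) = [[1, 5], [-3, -14]]  ->  [[979, 4537], [-2803, -12990]]
tr = 979 + -12990 = -12011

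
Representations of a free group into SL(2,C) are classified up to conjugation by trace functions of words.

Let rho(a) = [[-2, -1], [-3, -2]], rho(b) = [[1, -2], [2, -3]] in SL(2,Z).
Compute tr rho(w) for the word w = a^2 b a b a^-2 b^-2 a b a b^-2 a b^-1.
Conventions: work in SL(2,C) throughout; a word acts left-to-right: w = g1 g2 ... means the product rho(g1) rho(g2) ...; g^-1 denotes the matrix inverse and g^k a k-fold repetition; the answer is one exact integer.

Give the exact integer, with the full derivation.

2098

rho(a) = [[-2, -1], [-3, -2]]
... * rho(a) = [[-2, -1], [-3, -2]]  ->  [[7, 4], [12, 7]]
... * rho(b) = [[1, -2], [2, -3]]  ->  [[15, -26], [26, -45]]
... * rho(a) = [[-2, -1], [-3, -2]]  ->  [[48, 37], [83, 64]]
... * rho(b) = [[1, -2], [2, -3]]  ->  [[122, -207], [211, -358]]
... * rho(a^-1) = [[-2, 1], [3, -2]]  ->  [[-865, 536], [-1496, 927]]
... * rho(a^-1) = [[-2, 1], [3, -2]]  ->  [[3338, -1937], [5773, -3350]]
... * rho(b^-1) = [[-3, 2], [-2, 1]]  ->  [[-6140, 4739], [-10619, 8196]]
... * rho(b^-1) = [[-3, 2], [-2, 1]]  ->  [[8942, -7541], [15465, -13042]]
... * rho(a) = [[-2, -1], [-3, -2]]  ->  [[4739, 6140], [8196, 10619]]
... * rho(b) = [[1, -2], [2, -3]]  ->  [[17019, -27898], [29434, -48249]]
... * rho(a) = [[-2, -1], [-3, -2]]  ->  [[49656, 38777], [85879, 67064]]
... * rho(b^-1) = [[-3, 2], [-2, 1]]  ->  [[-226522, 138089], [-391765, 238822]]
... * rho(b^-1) = [[-3, 2], [-2, 1]]  ->  [[403388, -314955], [697651, -544708]]
... * rho(a) = [[-2, -1], [-3, -2]]  ->  [[138089, 226522], [238822, 391765]]
... * rho(b^-1) = [[-3, 2], [-2, 1]]  ->  [[-867311, 502700], [-1499996, 869409]]
tr = -867311 + 869409 = 2098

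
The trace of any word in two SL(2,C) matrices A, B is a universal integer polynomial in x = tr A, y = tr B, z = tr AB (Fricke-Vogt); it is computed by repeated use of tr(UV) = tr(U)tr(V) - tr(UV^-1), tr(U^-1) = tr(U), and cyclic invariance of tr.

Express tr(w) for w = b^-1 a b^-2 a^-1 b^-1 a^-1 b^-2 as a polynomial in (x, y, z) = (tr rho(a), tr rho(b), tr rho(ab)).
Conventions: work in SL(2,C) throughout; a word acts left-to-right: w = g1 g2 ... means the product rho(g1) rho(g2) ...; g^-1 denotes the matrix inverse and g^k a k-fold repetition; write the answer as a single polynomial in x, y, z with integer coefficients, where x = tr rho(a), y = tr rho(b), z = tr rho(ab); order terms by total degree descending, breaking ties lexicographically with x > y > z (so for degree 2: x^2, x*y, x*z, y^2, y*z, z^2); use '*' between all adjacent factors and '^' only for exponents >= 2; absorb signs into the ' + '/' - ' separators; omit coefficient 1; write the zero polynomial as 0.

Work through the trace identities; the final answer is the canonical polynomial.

x*y^4*z^2 - x^2*y^3*z - y^3*z^3 - x*y^4 - x*y^2*z^2 + x^2*y*z + y^3*z + y*z^3 + 3*x*y^2 - y*z - x

tr(a b^-1) = tr(a) * tr(b) - tr(a b) = x*y - z
tr(a b^-2) = tr(a b^-1) * tr(b) - tr(a) = x*y^2 - y*z - x
tr(b^-2 a b^-1) = tr(a b^-2) * tr(b) - tr(a b^-1) = x*y^3 - y^2*z - 2*x*y + z
tr(b^-1 a b^-3) = tr(b^-2 a b^-1) * tr(b) - tr(b^-2 a) = x*y^4 - y^3*z - 3*x*y^2 + 2*y*z + x
tr(a b^-5) = tr(b^-1 a b^-3) * tr(b) - tr(b^-1 a b^-2) = x*y^5 - y^4*z - 4*x*y^3 + 3*y^2*z + 3*x*y - z
tr(b^-3 a b^-3) = tr(a b^-5) * tr(b) - tr(a b^-4) = x*y^6 - y^5*z - 5*x*y^4 + 4*y^3*z + 6*x*y^2 - 3*y*z - x
tr(a^2) = tr(a) * tr(a) - tr(1) = x^2 - 2
tr(a^2 b) = tr(a) * tr(b a) - tr(b) = x*z - y
tr(a b^-1 a) = tr(a^2) * tr(b) - tr(a^2 b) = x^2*y - x*z - y
tr(a b a b) = tr(a b) * tr(a b) - tr(1)   [split at repeated a] = z^2 - 2
tr(a b^-1 a b) = tr(a b a) * tr(b) - tr(a b a b) = x*y*z - y^2 - z^2 + 2
tr(a b^-1 a b^-1) = tr(a b^-1 a) * tr(b) - tr(a b^-1 a b) = x^2*y^2 - 2*x*y*z + z^2 - 2
tr(b^-2 a b^-1 a) = tr(a b^-1 a b^-1) * tr(b) - tr(a b^-1 a) = x^2*y^3 - 2*x*y^2*z - x^2*y + y*z^2 + x*z - y
tr(b^-1 a b^-3 a) = tr(b^-2 a b^-1 a) * tr(b) - tr(b^-2 a b^-1 a b) = x^2*y^4 - 2*x*y^3*z - 2*x^2*y^2 + y^2*z^2 + 3*x*y*z - y^2 - z^2 + 2
tr(b^-1 a^2 b^-1) = tr(b^-1 a^2) * tr(b) - tr(b^-1 a^2 b) = x^2*y^2 - x*y*z - x^2 - y^2 + 2
tr(a b^-3 a) = tr(b^-1 a^2 b^-1) * tr(b) - tr(b^-1 a^2) = x^2*y^3 - x*y^2*z - 2*x^2*y - y^3 + x*z + 3*y
tr(b^-2 a b^-3 a) = tr(b^-1 a b^-3 a) * tr(b) - tr(b^-1 a b^-3 a b) = x^2*y^5 - 2*x*y^4*z - 3*x^2*y^3 + y^3*z^2 + 4*x*y^2*z + 2*x^2*y - y*z^2 - x*z - y
tr(b^-3 a b^-3 a) = tr(b^-2 a b^-3 a) * tr(b) - tr(b^-2 a b^-3 a b) = x^2*y^6 - 2*x*y^5*z - 4*x^2*y^4 + y^4*z^2 + 6*x*y^3*z + 4*x^2*y^2 - 2*y^2*z^2 - 4*x*y*z + z^2 - 2
tr(b^-1 a^-1 b^-3 a b^-2) = tr(b^-3 a b^-3) * tr(a) - tr(b^-3 a b^-3 a) = x*y^5*z - x^2*y^4 - y^4*z^2 - 2*x*y^3*z + 2*x^2*y^2 + 2*y^2*z^2 + x*y*z - x^2 - z^2 + 2
tr(a^2 b a) = tr(a) * tr(a b a) - tr(a b) = x^2*z - x*y - z
tr(b a b) = tr(b) * tr(a b) - tr(a) = y*z - x
tr(a^2 b a b) = tr(a) * tr(b a b a) - tr(b a b) = x*z^2 - y*z - x
tr(b^-1 a^2 b a) = tr(a^2 b a) * tr(b) - tr(a^2 b a b) = x^2*y*z - x*y^2 - x*z^2 + x
tr(b^-1 a^2 b a^-1) = tr(b^-1 a^2 b) * tr(a) - tr(b^-1 a^2 b a) = -x^2*y*z + x^3 + x*y^2 + x*z^2 - 3*x
tr(a b a^-1 b^-2 a) = tr(b^-1 a^2 b a^-1) * tr(b) - tr(b^-1 a^2 b a^-1 b) = -x^2*y^2*z + x^3*y + x*y^3 + x*y*z^2 - 3*x*y - z
tr(a b a b a b) = tr(a b a b) * tr(a b) - tr(b a)   [split at repeated a] = z^3 - 3*z
tr(b^-1 a b a b a) = tr(a b a b a) * tr(b) - tr(a b a b a b) = x*y*z^2 - y^2*z - z^3 - x*y + 3*z
tr(a b a b a^-1 b^-1) = tr(b^-1 a b a b) * tr(a) - tr(b^-1 a b a b a) = -x*y*z^2 + x^2*z + y^2*z + z^3 - 3*z
tr(a b a^-1 b^-2 a b) = tr(a b a b a^-1 b^-1) * tr(b) - tr(a b a b a^-1) = -x*y^2*z^2 + x^2*y*z + y^3*z + y*z^3 - 4*y*z + x
tr(b^-1 a b a^-1 b^-2 a) = tr(a b a^-1 b^-2 a) * tr(b) - tr(a b a^-1 b^-2 a b) = -x^2*y^3*z + x^3*y^2 + x*y^4 + 2*x*y^2*z^2 - x^2*y*z - y^3*z - y*z^3 - 3*x*y^2 + 3*y*z - x
tr(b^-2 a b^-2 a b a^-1) = tr(b^-1 a b a^-1 b^-2 a) * tr(b) - tr(b^-1 a b a^-1 b^-2 a b) = -x^2*y^4*z + x^3*y^3 + x*y^5 + 2*x*y^3*z^2 - y^4*z - y^2*z^3 - x^3*y - 4*x*y^3 - x*y*z^2 + 3*y^2*z + 2*x*y + z
tr(b^-1 a b a^2) = tr(a b a^2) * tr(b) - tr(a b a^2 b) = x^2*y*z - x*y^2 - x*z^2 + x
tr(a b^-2 a b a) = tr(b^-1 a b a^2) * tr(b) - tr(b^-1 a b a^2 b) = x^2*y^2*z - x*y^3 - x*y*z^2 - x^2*z + 2*x*y + z
tr(a b^-2 a b a b) = tr(b^-1 a b a b a) * tr(b) - tr(b^-1 a b a b a b) = x*y^2*z^2 - y^3*z - y*z^3 - x*y^2 - x*z^2 + 4*y*z + x
tr(b^-1 a b^-2 a b a) = tr(a b^-2 a b a) * tr(b) - tr(a b^-2 a b a b) = x^2*y^3*z - x*y^4 - 2*x*y^2*z^2 - x^2*y*z + y^3*z + y*z^3 + 3*x*y^2 + x*z^2 - 3*y*z - x
tr(b^-1 a b^-2 a b a^-1) = tr(b^-1 a b^-2 a b) * tr(a) - tr(b^-1 a b^-2 a b a) = -x^2*y^3*z + x^3*y^2 + x*y^4 + 2*x*y^2*z^2 - y^3*z - y*z^3 - x^3 - 4*x*y^2 - x*z^2 + 3*y*z + 3*x
tr(a^-1 b^-3 a b^-2 a b) = tr(b^-2 a b^-2 a b a^-1) * tr(b) - tr(b^-2 a b^-2 a b a^-1 b) = -x^2*y^5*z + x^3*y^4 + x*y^6 + 2*x*y^4*z^2 + x^2*y^3*z - y^5*z - y^3*z^3 - 2*x^3*y^2 - 5*x*y^4 - 3*x*y^2*z^2 + 4*y^3*z + y*z^3 + x^3 + 6*x*y^2 + x*z^2 - 2*y*z - 3*x
tr(b^-1 a^-1 b^-3 a b^-2 a) = tr(a^-1 b^-3 a b^-2 a) * tr(b) - tr(a^-1 b^-3 a b^-2 a b) = x^2*y^5*z - x^3*y^4 - 2*x*y^4*z^2 - x^2*y^3*z + y^3*z^3 + 2*x^3*y^2 + x*y^4 + 3*x*y^2*z^2 - y^3*z - y*z^3 - x^3 - 3*x*y^2 - x*z^2 + y*z + 3*x
tr(b^-1 a b^-2 a^-1 b^-1 a^-1 b^-2) = tr(b^-1 a^-1 b^-3 a b^-2) * tr(a) - tr(b^-1 a^-1 b^-3 a b^-2 a) = x*y^4*z^2 - x^2*y^3*z - y^3*z^3 - x*y^4 - x*y^2*z^2 + x^2*y*z + y^3*z + y*z^3 + 3*x*y^2 - y*z - x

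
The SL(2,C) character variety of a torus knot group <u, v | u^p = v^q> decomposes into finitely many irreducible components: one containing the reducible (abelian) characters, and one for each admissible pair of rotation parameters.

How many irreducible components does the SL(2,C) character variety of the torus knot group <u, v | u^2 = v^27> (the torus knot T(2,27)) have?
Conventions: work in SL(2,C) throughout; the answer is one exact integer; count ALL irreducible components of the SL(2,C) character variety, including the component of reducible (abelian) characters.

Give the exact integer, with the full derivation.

For T(2,27): irreducibility forces the central element u^2 = v^27 to one of +I, -I.
This locks tr(u) to 2*cos(pi*alpha/2), alpha in 1..1, and tr(v) to 2*cos(pi*beta/27), beta in 1..26, on each component of irreducible characters.
Consistency of u^2 = (-1)^alpha I with v^27 = (-1)^beta I forces alpha = beta (mod 2).
Counting: 1 odd alphas x 13 odd betas + 0 even alphas x 13 even betas = 13 + 0 = 13.
components with irreducible characters: 13; plus the single component of reducible (abelian) characters: total 14.

14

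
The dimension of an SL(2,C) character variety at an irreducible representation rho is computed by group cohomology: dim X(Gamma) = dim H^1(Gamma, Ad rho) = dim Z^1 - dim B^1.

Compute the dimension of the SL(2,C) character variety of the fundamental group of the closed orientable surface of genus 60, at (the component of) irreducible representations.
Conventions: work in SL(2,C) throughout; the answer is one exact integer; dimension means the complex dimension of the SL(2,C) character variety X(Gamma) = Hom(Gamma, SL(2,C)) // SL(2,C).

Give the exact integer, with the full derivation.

354

The genus-60 surface group: 2g = 120 generators, one relator prod [a_i, b_i].
A cocycle assigns one sl_2 vector per generator subject to the relator condition d_2(z) = 0: dim of the unconstrained space is 3*2g = 360.
d_2 is surjective at irreducible rho (its cokernel H^2 is dual to H^0 = 0), so dim Z^1 = 360 - 3 = 357.
dim B^1 = 3 (coboundaries, injective at irreducible rho).
dim X = dim H^1 = 357 - 3 = 354.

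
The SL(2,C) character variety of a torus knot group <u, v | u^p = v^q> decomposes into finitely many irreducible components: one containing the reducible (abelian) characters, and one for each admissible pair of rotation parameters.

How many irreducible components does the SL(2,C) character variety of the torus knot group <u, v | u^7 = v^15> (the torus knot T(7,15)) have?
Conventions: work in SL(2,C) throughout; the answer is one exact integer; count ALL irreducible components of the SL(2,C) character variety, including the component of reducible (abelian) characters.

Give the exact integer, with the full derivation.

43

For T(7,15): irreducibility forces the central element u^7 = v^15 to one of +I, -I.
This locks tr(u) to 2*cos(pi*alpha/7), alpha in 1..6, and tr(v) to 2*cos(pi*beta/15), beta in 1..14, on each component of irreducible characters.
u^7 = (-1)^alpha I and v^15 = (-1)^beta I must agree, so alpha and beta have equal parity.
Enumerate parity-matched pairs: 3*7 odd-odd plus 3*7 even-even gives 42.
Total: 42 irreducible-character components + 1 reducible (abelian) component = 43.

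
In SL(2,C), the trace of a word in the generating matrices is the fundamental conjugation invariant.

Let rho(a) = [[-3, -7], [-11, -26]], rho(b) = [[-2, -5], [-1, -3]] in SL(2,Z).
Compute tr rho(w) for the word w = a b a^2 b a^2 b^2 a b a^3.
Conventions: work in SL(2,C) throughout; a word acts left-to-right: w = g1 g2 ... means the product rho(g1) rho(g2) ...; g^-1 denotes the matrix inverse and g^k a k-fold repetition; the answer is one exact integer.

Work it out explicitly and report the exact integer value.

44482843843335095

rho(a) = [[-3, -7], [-11, -26]]
... * rho(b) = [[-2, -5], [-1, -3]]  ->  [[13, 36], [48, 133]]
... * rho(a) = [[-3, -7], [-11, -26]]  ->  [[-435, -1027], [-1607, -3794]]
... * rho(a) = [[-3, -7], [-11, -26]]  ->  [[12602, 29747], [46555, 109893]]
... * rho(b) = [[-2, -5], [-1, -3]]  ->  [[-54951, -152251], [-203003, -562454]]
... * rho(a) = [[-3, -7], [-11, -26]]  ->  [[1839614, 4343183], [6796003, 16044825]]
... * rho(a) = [[-3, -7], [-11, -26]]  ->  [[-53293855, -125800056], [-196881084, -464737471]]
... * rho(b) = [[-2, -5], [-1, -3]]  ->  [[232387766, 643869443], [858499639, 2378617833]]
... * rho(b) = [[-2, -5], [-1, -3]]  ->  [[-1108644975, -3093547159], [-4095617111, -11428351694]]
... * rho(a) = [[-3, -7], [-11, -26]]  ->  [[37354953674, 88192740959], [137998719967, 325806463821]]
... * rho(b) = [[-2, -5], [-1, -3]]  ->  [[-162902648307, -451352991247], [-601803903755, -1667412991298]]
... * rho(a) = [[-3, -7], [-11, -26]]  ->  [[5453590848638, 12875496310571], [20146954615543, 47565365100033]]
... * rho(a) = [[-3, -7], [-11, -26]]  ->  [[-157991231962195, -372938040015312], [-583659879946992, -1377728174909659]]
... * rho(a) = [[-3, -7], [-11, -26]]  ->  [[4576292136055017, 10802327664133477], [16905989563847225, 39906551707280078]]
tr = 4576292136055017 + 39906551707280078 = 44482843843335095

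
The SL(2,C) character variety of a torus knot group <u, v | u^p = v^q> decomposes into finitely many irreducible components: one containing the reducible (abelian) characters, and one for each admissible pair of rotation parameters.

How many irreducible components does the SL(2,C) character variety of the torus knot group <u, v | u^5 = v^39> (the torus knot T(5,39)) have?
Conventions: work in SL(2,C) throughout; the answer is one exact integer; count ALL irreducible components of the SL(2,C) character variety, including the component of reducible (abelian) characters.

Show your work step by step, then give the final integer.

77

In the torus knot group T(5,39), u^5 = v^39 is central, so an irreducible representation sends it to +I or -I (Schur).
On an irreducible component, tr(u) is locked at 2*cos(pi*alpha/5) for some alpha in 1..4, and tr(v) at 2*cos(pi*beta/39) for some beta in 1..38.
u^5 = (-1)^alpha I and v^39 = (-1)^beta I must agree, so alpha and beta have equal parity.
Enumerate parity-matched pairs: 2*19 odd-odd plus 2*19 even-even gives 76.
components with irreducible characters: 76; plus the single component of reducible (abelian) characters: total 77.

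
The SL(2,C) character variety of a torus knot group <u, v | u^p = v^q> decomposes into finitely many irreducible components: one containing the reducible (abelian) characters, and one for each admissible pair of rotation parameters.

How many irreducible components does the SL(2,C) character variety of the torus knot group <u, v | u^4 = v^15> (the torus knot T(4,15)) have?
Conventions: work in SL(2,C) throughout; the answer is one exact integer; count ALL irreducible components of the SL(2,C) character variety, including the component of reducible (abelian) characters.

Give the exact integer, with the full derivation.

22

For T(4,15): irreducibility forces the central element u^4 = v^15 to one of +I, -I.
This locks tr(u) to 2*cos(pi*alpha/4), alpha in 1..3, and tr(v) to 2*cos(pi*beta/15), beta in 1..14, on each component of irreducible characters.
The two central values (-1)^alpha I and (-1)^beta I must be the same matrix, so alpha and beta share a parity.
count pairs: odd alpha (2 choices) x odd beta (7), plus even alpha (1) x even beta (7): 2*7 + 1*7 = 21.
components with irreducible characters: 21; plus the single component of reducible (abelian) characters: total 22.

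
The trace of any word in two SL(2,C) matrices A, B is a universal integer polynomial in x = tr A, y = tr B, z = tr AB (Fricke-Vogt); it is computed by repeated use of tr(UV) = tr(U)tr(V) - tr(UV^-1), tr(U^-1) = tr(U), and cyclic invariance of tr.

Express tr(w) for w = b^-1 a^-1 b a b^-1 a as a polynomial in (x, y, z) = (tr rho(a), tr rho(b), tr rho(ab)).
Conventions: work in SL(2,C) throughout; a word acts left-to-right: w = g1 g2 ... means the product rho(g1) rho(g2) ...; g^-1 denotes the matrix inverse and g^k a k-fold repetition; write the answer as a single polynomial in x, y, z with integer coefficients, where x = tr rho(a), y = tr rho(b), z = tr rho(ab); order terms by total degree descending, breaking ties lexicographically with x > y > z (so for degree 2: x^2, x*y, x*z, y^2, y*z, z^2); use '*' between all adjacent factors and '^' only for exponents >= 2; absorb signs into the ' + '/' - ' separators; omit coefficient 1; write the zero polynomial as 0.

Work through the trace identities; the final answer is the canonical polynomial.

-x^2*y^2*z + x^3*y + x*y^3 + 2*x*y*z^2 - x^2*z - y^2*z - z^3 - 3*x*y + 3*z

tr(a^2 b) = tr(a) * tr(b a) - tr(b) = x*z - y
reduce: tr(a^2) = tr(a) * tr(a) - tr(1) = x^2 - 2
tr(b a^2 b) = tr(b) * tr(a^2 b) - tr(a^2) = x*y*z - x^2 - y^2 + 2
so tr(b a b a) = tr(a b) * tr(a b) - tr(1)   [split at repeated a] = z^2 - 2
so tr(b a b) = tr(b) * tr(a b) - tr(a) = y*z - x
tr(b a^2 b a) = tr(a) * tr(b a b a) - tr(b a b) = x*z^2 - y*z - x
reduce: tr(a b a^-1 b a) = tr(b a^2 b) * tr(a) - tr(b a^2 b a) = x^2*y*z - x^3 - x*y^2 - x*z^2 + y*z + 3*x
reduce: tr(b a b a b) = tr(b) * tr(a b a b) - tr(a b a) = y*z^2 - x*z - y
reduce: tr(b a b a b a) = tr(b a) * tr(b a b a) - tr(b^-1 a^-1)   [split at repeated b] = z^3 - 3*z
reduce: tr(a b a^-1 b a b) = tr(b a b a b) * tr(a) - tr(b a b a b a) = x*y*z^2 - x^2*z - z^3 - x*y + 3*z
tr(a^-1 b a b^-1 a b) = tr(a b a^-1 b a) * tr(b) - tr(a b a^-1 b a b) = x^2*y^2*z - x^3*y - x*y^3 - 2*x*y*z^2 + x^2*z + y^2*z + z^3 + 4*x*y - 3*z
so tr(b^-1 a^-1 b a b^-1 a) = tr(a^-1 b a b^-1 a) * tr(b) - tr(a^-1 b a b^-1 a b) = -x^2*y^2*z + x^3*y + x*y^3 + 2*x*y*z^2 - x^2*z - y^2*z - z^3 - 3*x*y + 3*z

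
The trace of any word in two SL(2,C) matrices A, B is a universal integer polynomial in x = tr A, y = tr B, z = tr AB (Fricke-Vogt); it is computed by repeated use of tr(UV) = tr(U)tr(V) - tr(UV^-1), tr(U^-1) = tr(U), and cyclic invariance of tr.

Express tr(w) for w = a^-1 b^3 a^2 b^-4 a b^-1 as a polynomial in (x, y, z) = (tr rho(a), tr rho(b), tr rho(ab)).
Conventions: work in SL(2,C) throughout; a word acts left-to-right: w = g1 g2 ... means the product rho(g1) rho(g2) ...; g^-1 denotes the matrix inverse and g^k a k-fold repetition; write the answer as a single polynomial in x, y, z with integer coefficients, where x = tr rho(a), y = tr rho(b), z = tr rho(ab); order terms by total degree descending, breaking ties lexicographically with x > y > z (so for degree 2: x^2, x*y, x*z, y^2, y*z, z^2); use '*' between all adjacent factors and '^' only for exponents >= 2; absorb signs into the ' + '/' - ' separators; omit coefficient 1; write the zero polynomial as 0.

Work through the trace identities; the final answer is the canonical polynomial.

-x^3*y^7*z + x^4*y^6 + x^2*y^8 + 2*x^2*y^6*z^2 + 3*x^3*y^5*z - x*y^7*z - x*y^5*z^3 - 4*x^4*y^4 - 8*x^2*y^6 - 7*x^2*y^4*z^2 - x^3*y^3*z + 7*x*y^5*z + 3*x*y^3*z^3 + 4*x^4*y^2 + 20*x^2*y^4 + 6*x^2*y^2*z^2 - x^3*y*z - 14*x*y^3*z - 2*x*y*z^3 - x^4 - 16*x^2*y^2 - x^2*z^2 + 6*x*y*z + 4*x^2 + z^2 - 2

trace(a^2) = trace(a)*trace(a) - trace(1) = x^2 - 2
next, trace(a^2 b) = trace(a)*trace(b a) - trace(b) = x*z - y
next, trace(a^2 b^-1) = trace(a^2)*trace(b) - trace(a^2 b) = x^2*y - x*z - y
trace(a^3 b) = trace(a)*trace(a b a) - trace(a b) = x^2*z - x*y - z
and trace(a^3) = trace(a)*trace(a^2) - trace(a) = x^3 - 3*x
next, trace(b a^3 b) = trace(b)*trace(a^3 b) - trace(a^3) = x^2*y*z - x^3 - x*y^2 - y*z + 3*x
trace(b^2 a^3 b) = trace(b)*trace(b a^3 b) - trace(b a^3) = x^2*y^2*z - x^3*y - x*y^3 - x^2*z - y^2*z + 4*x*y + z
trace(b^3 a^3 b) = trace(b)*trace(b^2 a^3 b) - trace(b^2 a^3) = x^2*y^3*z - x^3*y^2 - x*y^4 - 2*x^2*y*z - y^3*z + x^3 + 5*x*y^2 + 2*y*z - 3*x
trace(a b a b) = trace(a b)*trace(a b) - trace(1) = z^2 - 2
trace(a b a b^2) = trace(b)*trace(a b a b) - trace(a b a) = y*z^2 - x*z - y
and trace(b a b^3 a) = trace(b)*trace(a b a b^2) - trace(a b a b) = y^2*z^2 - x*y*z - y^2 - z^2 + 2
and trace(a b^2) = trace(b)*trace(a b) - trace(a) = y*z - x
next, trace(b a b^2) = trace(b)*trace(a b^2) - trace(a b) = y^2*z - x*y - z
next, trace(b a b^3) = trace(b)*trace(b a b^2) - trace(b a b) = y^3*z - x*y^2 - 2*y*z + x
trace(b a b^3 a^2) = trace(a)*trace(b a b^3 a) - trace(b a b^3) = x*y^2*z^2 - x^2*y*z - y^3*z - x*z^2 + 2*y*z + x
and trace(b^3 a^3 b a) = trace(a)*trace(b a b^3 a^2) - trace(b a b^3 a) = x^2*y^2*z^2 - x^3*y*z - x*y^3*z - x^2*z^2 - y^2*z^2 + 3*x*y*z + x^2 + y^2 + z^2 - 2
trace(a b a^-1 b^3 a^2) = trace(b^3 a^3 b)*trace(a) - trace(b^3 a^3 b a) = x^3*y^3*z - x^4*y^2 - x^2*y^4 - x^2*y^2*z^2 - x^3*y*z + x^4 + 5*x^2*y^2 + x^2*z^2 + y^2*z^2 - x*y*z - 4*x^2 - y^2 - z^2 + 2
trace(a^2 b a b) = trace(a)*trace(b a b a) - trace(b a b) = x*z^2 - y*z - x
next, trace(a^2 b a b^2) = trace(b)*trace(a^2 b a b) - trace(a^2 b a) = x*y*z^2 - x^2*z - y^2*z + z
trace(b^3 a^2 b a b) = trace(b)*trace(a^2 b a b^3) - trace(a^2 b a b^2) = x*y^3*z^2 - x^2*y^2*z - y^4*z - 2*x*y*z^2 + x^2*z + 3*y^2*z + x*y - z
next, trace(a b a b a b) = trace(b a)*trace(b a b a) - trace(b^-1 a^-1) = z^3 - 3*z
trace(b a b a b a b) = trace(b)*trace(a b a b a b) - trace(a b a b a) = y*z^3 - x*z^2 - 2*y*z + x
next, trace(b a b a b^3 a) = trace(b)*trace(b a b a b a b) - trace(b a b a b a) = y^2*z^3 - x*y*z^2 - 2*y^2*z - z^3 + x*y + 3*z
trace(b a b a b^3) = trace(b)*trace(b^2 a b a b) - trace(b^2 a b a) = y^3*z^2 - x*y^2*z - y^3 - 2*y*z^2 + x*z + 3*y
and trace(b^3 a^2 b a b a) = trace(a)*trace(b a b a b^3 a) - trace(b a b a b^3) = x*y^2*z^3 - x^2*y*z^2 - y^3*z^2 - x*y^2*z - x*z^3 + x^2*y + y^3 + 2*y*z^2 + 2*x*z - 3*y
trace(a b a^-1 b^3 a^2 b) = trace(b^3 a^2 b a b)*trace(a) - trace(b^3 a^2 b a b a) = x^2*y^3*z^2 - x^3*y^2*z - x*y^4*z - x*y^2*z^3 - x^2*y*z^2 + y^3*z^2 + x^3*z + 4*x*y^2*z + x*z^3 - y^3 - 2*y*z^2 - 3*x*z + 3*y
and trace(b^-1 a b a^-1 b^3 a^2) = trace(a b a^-1 b^3 a^2)*trace(b) - trace(a b a^-1 b^3 a^2 b) = x^3*y^4*z - x^4*y^3 - x^2*y^5 - 2*x^2*y^3*z^2 + x*y^4*z + x*y^2*z^3 + x^4*y + 5*x^2*y^3 + 2*x^2*y*z^2 - x^3*z - 5*x*y^2*z - x*z^3 - 4*x^2*y + y*z^2 + 3*x*z - y
trace(b^-2 a b a^-1 b^3 a^2) = trace(b^-1 a b a^-1 b^3 a^2)*trace(b) - trace(b^-1 a b a^-1 b^3 a^2 b) = x^3*y^5*z - x^4*y^4 - x^2*y^6 - 2*x^2*y^4*z^2 - x^3*y^3*z + x*y^5*z + x*y^3*z^3 + 2*x^4*y^2 + 6*x^2*y^4 + 3*x^2*y^2*z^2 - 5*x*y^3*z - x*y*z^3 - x^4 - 9*x^2*y^2 - x^2*z^2 + 4*x*y*z + 4*x^2 + z^2 - 2
and trace(b^-3 a b a^-1 b^3 a^2) = trace(b^-2 a b a^-1 b^3 a^2)*trace(b) - trace(b^-2 a b a^-1 b^3 a^2 b) = x^3*y^6*z - x^4*y^5 - x^2*y^7 - 2*x^2*y^5*z^2 - 2*x^3*y^4*z + x*y^6*z + x*y^4*z^3 + 3*x^4*y^3 + 7*x^2*y^5 + 5*x^2*y^3*z^2 - 6*x*y^4*z - 2*x*y^2*z^3 - 2*x^4*y - 14*x^2*y^3 - 3*x^2*y*z^2 + x^3*z + 9*x*y^2*z + x*z^3 + 8*x^2*y - 3*x*z - y
trace(a^-1 b^3 a^2 b^-4 a b) = trace(b^-3 a b a^-1 b^3 a^2)*trace(b) - trace(b^-3 a b a^-1 b^3 a^2 b) = x^3*y^7*z - x^4*y^6 - x^2*y^8 - 2*x^2*y^6*z^2 - 3*x^3*y^5*z + x*y^7*z + x*y^5*z^3 + 4*x^4*y^4 + 8*x^2*y^6 + 7*x^2*y^4*z^2 + x^3*y^3*z - 7*x*y^5*z - 3*x*y^3*z^3 - 4*x^4*y^2 - 20*x^2*y^4 - 6*x^2*y^2*z^2 + x^3*y*z + 14*x*y^3*z + 2*x*y*z^3 + x^4 + 17*x^2*y^2 + x^2*z^2 - 7*x*y*z - 4*x^2 - y^2 - z^2 + 2
trace(a^-1 b^3 a^2 b^-4 a b^-1) = trace(a^-1 b^3 a^2 b^-4 a)*trace(b) - trace(a^-1 b^3 a^2 b^-4 a b) = -x^3*y^7*z + x^4*y^6 + x^2*y^8 + 2*x^2*y^6*z^2 + 3*x^3*y^5*z - x*y^7*z - x*y^5*z^3 - 4*x^4*y^4 - 8*x^2*y^6 - 7*x^2*y^4*z^2 - x^3*y^3*z + 7*x*y^5*z + 3*x*y^3*z^3 + 4*x^4*y^2 + 20*x^2*y^4 + 6*x^2*y^2*z^2 - x^3*y*z - 14*x*y^3*z - 2*x*y*z^3 - x^4 - 16*x^2*y^2 - x^2*z^2 + 6*x*y*z + 4*x^2 + z^2 - 2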